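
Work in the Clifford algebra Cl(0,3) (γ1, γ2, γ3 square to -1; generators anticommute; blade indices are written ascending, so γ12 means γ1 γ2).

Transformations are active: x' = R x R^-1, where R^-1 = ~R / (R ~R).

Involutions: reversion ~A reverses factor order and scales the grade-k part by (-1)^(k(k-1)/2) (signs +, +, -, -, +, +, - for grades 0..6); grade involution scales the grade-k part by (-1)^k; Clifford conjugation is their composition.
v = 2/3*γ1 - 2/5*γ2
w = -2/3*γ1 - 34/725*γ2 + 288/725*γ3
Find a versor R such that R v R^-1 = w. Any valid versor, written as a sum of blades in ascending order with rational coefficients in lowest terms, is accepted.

A norm check does it: q(v) = q(w) = -136/225, hence R = v + w = -324/725*γ2 + 288/725*γ3 realises the map — parallel part kept, (v - w)/2 negated, v carried to w.
Answer: -324/725*γ2 + 288/725*γ3


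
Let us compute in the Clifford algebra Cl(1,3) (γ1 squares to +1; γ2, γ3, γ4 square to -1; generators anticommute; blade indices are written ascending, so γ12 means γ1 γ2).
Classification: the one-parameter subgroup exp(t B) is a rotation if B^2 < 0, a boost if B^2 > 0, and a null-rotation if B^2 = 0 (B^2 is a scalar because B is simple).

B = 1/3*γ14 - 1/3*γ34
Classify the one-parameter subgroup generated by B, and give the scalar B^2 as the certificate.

B^2 term by term: the squares give (1/3)^2*(γ14)^2 + (-1/3)^2*(γ34)^2 = 1/9*(+1) + 1/9*(-1) = 0 (each basis 2-blade squares to minus the product of its generators' squares); cross terms between blades sharing an index anticommute and cancel. So B^2 = 0.
Answer: null-rotation, certificate B^2 = 0. Check the certificate: B^2 = 0, and that sign is decisive whatever form B takes.


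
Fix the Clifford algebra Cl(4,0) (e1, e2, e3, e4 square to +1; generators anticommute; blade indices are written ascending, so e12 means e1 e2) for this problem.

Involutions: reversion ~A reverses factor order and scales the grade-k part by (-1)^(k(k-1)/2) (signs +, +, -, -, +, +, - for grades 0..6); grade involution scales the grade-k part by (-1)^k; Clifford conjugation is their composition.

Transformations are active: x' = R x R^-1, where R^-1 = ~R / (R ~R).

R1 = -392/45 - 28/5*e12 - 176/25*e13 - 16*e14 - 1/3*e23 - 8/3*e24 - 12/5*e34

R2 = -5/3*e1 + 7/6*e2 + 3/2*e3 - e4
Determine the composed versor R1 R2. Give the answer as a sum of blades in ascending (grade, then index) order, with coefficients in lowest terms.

Distribute over the terms of R2 (each basis-blade product reordered to ascending indices, repeated generators contracted through their squares):
R1 (-5/3*e1) = 392/27*e1 - 28/3*e2 - 176/15*e3 - 80/3*e4 + 5/9*e123 + 40/9*e124 + 4*e134
R1 (7/6*e2) = -98/15*e1 - 1372/135*e2 + 7/18*e3 + 28/9*e4 + 616/75*e123 + 56/3*e124 - 14/5*e234
R1 (3/2*e3) = -264/25*e1 - 1/2*e2 - 196/15*e3 + 18/5*e4 - 42/5*e123 + 24*e134 + 4*e234
R1 (-e4) = 16*e1 + 8/3*e2 + 12/5*e3 + 392/45*e4 + 28/5*e124 + 176/25*e134 + 1/3*e234
Summing the partial products and collecting blades:
Answer: 9062/675*e1 - 4679/270*e2 - 1981/90*e3 - 506/45*e4 + 83/225*e123 + 1292/45*e124 + 876/25*e134 + 23/15*e234


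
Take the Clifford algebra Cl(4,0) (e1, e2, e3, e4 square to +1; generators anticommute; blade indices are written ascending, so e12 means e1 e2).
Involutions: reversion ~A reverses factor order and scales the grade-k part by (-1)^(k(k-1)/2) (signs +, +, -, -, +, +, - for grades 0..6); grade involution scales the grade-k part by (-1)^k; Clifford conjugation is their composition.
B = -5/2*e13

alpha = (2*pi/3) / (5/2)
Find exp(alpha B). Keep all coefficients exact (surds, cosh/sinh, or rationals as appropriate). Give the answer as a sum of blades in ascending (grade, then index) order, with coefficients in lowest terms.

B^2 = (-5/2)^2*(e13)^2 = 25/4*(-1) = -25/4 (a basis 2-blade squares to minus the product of its generators' squares).
B^2 = -25/4 — since the square is negative, the closed form is circular: l = 5/2, alpha*l = 2*pi/3, so exp(alpha B) = cos(2*pi/3) + (sin(2*pi/3)/(5/2))*B = -1/2 + (sqrt(3)/5)*B.
Answer: -1/2 - sqrt(3)/2*e13


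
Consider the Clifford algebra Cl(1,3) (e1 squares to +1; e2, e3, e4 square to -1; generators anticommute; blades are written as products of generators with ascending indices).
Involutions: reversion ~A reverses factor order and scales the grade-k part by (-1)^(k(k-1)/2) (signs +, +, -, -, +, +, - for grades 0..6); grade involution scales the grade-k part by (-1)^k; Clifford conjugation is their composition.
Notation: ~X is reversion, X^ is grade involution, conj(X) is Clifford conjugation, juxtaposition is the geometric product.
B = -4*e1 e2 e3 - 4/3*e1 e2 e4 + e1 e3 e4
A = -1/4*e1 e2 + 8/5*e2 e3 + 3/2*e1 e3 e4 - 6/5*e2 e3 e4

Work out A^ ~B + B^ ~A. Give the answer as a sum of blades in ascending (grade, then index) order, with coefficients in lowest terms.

first term: -3/2 - 32/5*e1 - e3 - 1/3*e4 - 6/5*e1 e2 - 8/5*e1 e3 + 24/5*e1 e4 + 2*e2 e3 - 6*e2 e4 + 8/5*e1 e2 e4 + 32/15*e1 e3 e4 - 1/4*e2 e3 e4
second term: -3/2 + 32/5*e1 + e3 + 1/3*e4 + 6/5*e1 e2 + 8/5*e1 e3 - 24/5*e1 e4 - 2*e2 e3 + 6*e2 e4 + 8/5*e1 e2 e4 + 32/15*e1 e3 e4 - 1/4*e2 e3 e4
Answer: -3 + 16/5*e1 e2 e4 + 64/15*e1 e3 e4 - 1/2*e2 e3 e4


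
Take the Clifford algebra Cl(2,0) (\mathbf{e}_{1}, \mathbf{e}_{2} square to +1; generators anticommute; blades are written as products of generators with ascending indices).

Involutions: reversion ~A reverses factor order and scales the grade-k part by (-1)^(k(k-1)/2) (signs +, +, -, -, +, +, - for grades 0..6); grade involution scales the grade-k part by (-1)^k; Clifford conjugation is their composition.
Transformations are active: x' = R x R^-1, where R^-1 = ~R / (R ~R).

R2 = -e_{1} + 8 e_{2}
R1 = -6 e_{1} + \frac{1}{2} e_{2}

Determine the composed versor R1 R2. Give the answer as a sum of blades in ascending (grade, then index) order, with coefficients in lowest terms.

Distribute over the terms of R1 (each basis-blade product reordered to ascending indices, repeated generators contracted through their squares):
(-6 e_{1}) R2 = 6 - 48 e_{1} e_{2}
(\frac{1}{2} e_{2}) R2 = 4 + \frac{1}{2} e_{1} e_{2}
Summing the partial products and collecting blades:
Answer: 10 - \frac{95}{2} e_{1} e_{2}


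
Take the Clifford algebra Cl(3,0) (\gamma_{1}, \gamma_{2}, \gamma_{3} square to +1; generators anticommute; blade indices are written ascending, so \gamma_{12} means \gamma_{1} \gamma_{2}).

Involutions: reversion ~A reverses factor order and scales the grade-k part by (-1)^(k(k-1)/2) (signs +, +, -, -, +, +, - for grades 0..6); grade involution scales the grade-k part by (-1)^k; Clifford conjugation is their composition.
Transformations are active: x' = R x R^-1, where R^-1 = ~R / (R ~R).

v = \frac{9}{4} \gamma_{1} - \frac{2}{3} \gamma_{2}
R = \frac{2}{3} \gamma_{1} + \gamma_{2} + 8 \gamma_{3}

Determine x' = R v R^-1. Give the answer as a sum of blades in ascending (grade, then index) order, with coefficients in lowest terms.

~R = \frac{2}{3} \gamma_{1} + \gamma_{2} + 8 \gamma_{3}, and R ~R = \frac{589}{9}, so R^-1 = ~R / (\frac{589}{9}).
R v = \frac{5}{6} - \frac{97}{36} \gamma_{12} - 18 \gamma_{13} + \frac{16}{3} \gamma_{23}
Answer: -\frac{5261}{2356} \gamma_{1} + \frac{1223}{1767} \gamma_{2} + \frac{120}{589} \gamma_{3}


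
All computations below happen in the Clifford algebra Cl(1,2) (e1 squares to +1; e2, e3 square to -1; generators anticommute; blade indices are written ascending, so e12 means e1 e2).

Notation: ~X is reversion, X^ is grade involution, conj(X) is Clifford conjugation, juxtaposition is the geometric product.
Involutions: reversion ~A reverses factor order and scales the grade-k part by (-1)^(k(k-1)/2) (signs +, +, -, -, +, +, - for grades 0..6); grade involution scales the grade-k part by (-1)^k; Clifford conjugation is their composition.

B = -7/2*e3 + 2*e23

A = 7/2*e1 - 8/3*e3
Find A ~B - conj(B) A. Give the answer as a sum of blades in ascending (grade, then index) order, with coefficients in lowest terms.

first term: -28/3 + 16/3*e2 - 49/4*e13 - 7*e123
second term: 28/3 - 16/3*e2 - 49/4*e13 - 7*e123
Answer: -56/3 + 32/3*e2


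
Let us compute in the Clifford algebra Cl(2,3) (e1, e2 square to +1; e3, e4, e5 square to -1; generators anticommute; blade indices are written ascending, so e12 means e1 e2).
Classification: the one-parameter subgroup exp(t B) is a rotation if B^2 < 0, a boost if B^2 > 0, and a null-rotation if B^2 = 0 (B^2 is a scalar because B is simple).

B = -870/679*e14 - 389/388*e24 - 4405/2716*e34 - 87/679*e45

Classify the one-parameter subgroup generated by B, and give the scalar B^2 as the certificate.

B^2 term by term: the squares give (-870/679)^2*(e14)^2 + (-389/388)^2*(e24)^2 + (-4405/2716)^2*(e34)^2 + (-87/679)^2*(e45)^2 = 756900/461041*(+1) + 151321/150544*(+1) + 19404025/7376656*(-1) + 7569/461041*(-1) = 0 (each basis 2-blade squares to minus the product of its generators' squares); cross terms between blades sharing an index anticommute and cancel. So B^2 = 0.
Answer: null-rotation, certificate B^2 = 0. Note: conjugating B changes its blade decomposition but never the scalar B^2 = 0, whose sign settles the classification.


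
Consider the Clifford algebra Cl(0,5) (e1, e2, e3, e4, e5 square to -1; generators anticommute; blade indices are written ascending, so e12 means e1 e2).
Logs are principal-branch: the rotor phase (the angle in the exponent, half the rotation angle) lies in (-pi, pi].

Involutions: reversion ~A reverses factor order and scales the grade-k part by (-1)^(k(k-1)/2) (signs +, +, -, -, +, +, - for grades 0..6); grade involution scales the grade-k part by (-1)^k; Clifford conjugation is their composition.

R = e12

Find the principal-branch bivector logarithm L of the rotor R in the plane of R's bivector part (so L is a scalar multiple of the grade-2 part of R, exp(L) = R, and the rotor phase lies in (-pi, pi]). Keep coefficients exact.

The scalar part of R is 0, which fixes the principal-branch rotor phase; the unit plane is then the bivector part divided by the sine of that phase, and L is that plane scaled by the phase.
Concretely: cos(phase) = 0 gives phase = ±pi/2, and since phase/sin(phase) is even the sign is immaterial: L = (phase/sin(phase)) * <R>_2 = (pi/2) * <R>_2.
Answer: pi/2*e12


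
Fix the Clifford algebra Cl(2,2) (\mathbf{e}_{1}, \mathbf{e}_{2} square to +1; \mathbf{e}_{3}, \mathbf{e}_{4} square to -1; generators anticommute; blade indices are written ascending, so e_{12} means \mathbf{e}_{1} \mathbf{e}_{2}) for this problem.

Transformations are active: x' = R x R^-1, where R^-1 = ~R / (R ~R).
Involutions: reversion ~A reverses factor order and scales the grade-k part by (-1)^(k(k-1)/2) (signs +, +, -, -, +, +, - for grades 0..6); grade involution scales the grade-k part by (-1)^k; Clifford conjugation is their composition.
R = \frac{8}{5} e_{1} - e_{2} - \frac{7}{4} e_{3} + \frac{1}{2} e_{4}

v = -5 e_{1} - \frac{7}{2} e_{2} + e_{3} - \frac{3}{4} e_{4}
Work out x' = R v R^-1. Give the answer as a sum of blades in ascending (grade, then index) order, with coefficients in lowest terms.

~R = \frac{8}{5} e_{1} - e_{2} - \frac{7}{4} e_{3} + \frac{1}{2} e_{4}, and R ~R = \frac{99}{400}, so R^-1 = ~R / (\frac{99}{400}).
R v = -\frac{19}{8} - \frac{53}{5} e_{12} - \frac{143}{20} e_{13} + \frac{13}{10} e_{14} - \frac{57}{8} e_{23} + \frac{5}{2} e_{24} + \frac{13}{16} e_{34}
Answer: -\frac{2545}{99} e_{1} + \frac{4493}{198} e_{2} + \frac{3226}{99} e_{3} - \frac{3503}{396} e_{4}


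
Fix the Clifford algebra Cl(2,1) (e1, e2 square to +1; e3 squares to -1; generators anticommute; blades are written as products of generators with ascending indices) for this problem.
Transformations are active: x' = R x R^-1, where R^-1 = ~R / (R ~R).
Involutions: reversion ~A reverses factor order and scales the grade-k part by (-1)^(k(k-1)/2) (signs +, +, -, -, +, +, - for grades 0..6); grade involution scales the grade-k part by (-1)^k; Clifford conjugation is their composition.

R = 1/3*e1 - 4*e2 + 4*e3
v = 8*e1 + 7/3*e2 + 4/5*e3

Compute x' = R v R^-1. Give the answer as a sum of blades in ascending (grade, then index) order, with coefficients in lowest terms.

~R = 1/3*e1 - 4*e2 + 4*e3, and R ~R = 1/9, so R^-1 = ~R / (1/9).
R v = -148/15 + 295/9*e1 e2 - 476/15*e1 e3 - 188/15*e2 e3
Answer: -336/5*e1 + 10621/15*e2 - 3556/5*e3


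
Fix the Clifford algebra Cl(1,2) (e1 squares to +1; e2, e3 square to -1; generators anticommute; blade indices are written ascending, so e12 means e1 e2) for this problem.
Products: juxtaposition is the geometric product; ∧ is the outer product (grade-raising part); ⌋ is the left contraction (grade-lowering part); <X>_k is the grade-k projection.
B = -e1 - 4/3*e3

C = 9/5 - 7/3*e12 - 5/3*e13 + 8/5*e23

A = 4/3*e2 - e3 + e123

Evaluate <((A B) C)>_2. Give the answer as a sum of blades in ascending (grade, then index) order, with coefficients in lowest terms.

step 1: -4/3 + 8/3*e12 - e13 - 25/9*e23
step 2: -113/45 + 227/135*e12 + 356/135*e13 - 16/45*e23
step 3: 227/135*e12 + 356/135*e13 - 16/45*e23
Answer: 227/135*e12 + 356/135*e13 - 16/45*e23


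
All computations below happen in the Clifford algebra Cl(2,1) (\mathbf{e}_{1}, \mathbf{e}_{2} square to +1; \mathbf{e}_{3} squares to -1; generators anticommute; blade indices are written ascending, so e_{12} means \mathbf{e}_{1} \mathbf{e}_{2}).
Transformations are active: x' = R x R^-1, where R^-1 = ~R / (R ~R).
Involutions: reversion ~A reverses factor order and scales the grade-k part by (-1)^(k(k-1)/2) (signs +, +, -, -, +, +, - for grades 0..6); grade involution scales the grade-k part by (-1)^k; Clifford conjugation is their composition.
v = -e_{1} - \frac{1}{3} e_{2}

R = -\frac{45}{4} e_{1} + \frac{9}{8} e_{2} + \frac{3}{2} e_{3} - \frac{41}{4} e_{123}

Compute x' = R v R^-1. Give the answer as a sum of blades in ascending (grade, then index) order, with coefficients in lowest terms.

~R = -\frac{45}{4} e_{1} + \frac{9}{8} e_{2} + \frac{3}{2} e_{3} + \frac{41}{4} e_{123}, and R ~R = \frac{1313}{64}, so R^-1 = ~R / (\frac{1313}{64}).
R v = \frac{87}{8} + \frac{39}{8} e_{12} - \frac{23}{12} e_{13} + \frac{43}{4} e_{23}
Answer: -\frac{243}{1313} e_{1} + \frac{13555}{3939} e_{2} - \frac{4308}{1313} e_{3}


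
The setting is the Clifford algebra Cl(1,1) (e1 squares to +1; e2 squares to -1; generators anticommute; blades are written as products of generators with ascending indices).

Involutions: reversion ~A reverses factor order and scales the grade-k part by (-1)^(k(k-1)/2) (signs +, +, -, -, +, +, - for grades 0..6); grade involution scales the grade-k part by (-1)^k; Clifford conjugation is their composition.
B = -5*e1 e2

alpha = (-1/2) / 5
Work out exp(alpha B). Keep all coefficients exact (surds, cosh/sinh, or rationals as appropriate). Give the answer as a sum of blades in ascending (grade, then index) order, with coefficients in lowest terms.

B^2 = (-5)^2*(e1 e2)^2 = 25*(+1) = 25 (a basis 2-blade squares to minus the product of its generators' squares).
B^2 = 25 — since the square is positive, the closed form is hyperbolic: l = 5, alpha*l = -1/2, so exp(alpha B) = cosh(-1/2) + (sinh(-1/2)/5)*B = cosh(1/2) + (-sinh(1/2)/5)*B.
Answer: cosh(1/2) + sinh(1/2)*e1 e2


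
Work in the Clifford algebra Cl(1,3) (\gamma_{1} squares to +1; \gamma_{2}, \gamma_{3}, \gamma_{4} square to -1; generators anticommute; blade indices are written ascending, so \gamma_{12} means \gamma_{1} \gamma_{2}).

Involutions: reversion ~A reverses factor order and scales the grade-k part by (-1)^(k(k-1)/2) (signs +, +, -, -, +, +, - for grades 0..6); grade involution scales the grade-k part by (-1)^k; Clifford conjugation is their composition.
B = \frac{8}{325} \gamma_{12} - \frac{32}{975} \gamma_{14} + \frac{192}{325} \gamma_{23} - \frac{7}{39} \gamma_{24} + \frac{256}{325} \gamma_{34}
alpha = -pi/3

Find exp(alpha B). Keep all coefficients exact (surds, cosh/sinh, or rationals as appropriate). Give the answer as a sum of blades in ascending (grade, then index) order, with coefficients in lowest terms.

B^2 term by term: the squares give (\frac{8}{325})^2*(\gamma_{12})^2 + (-\frac{32}{975})^2*(\gamma_{14})^2 + (\frac{192}{325})^2*(\gamma_{23})^2 + (-\frac{7}{39})^2*(\gamma_{24})^2 + (\frac{256}{325})^2*(\gamma_{34})^2 = \frac{64}{105625}*(+1) + \frac{1024}{950625}*(+1) + \frac{36864}{105625}*(-1) + \frac{49}{1521}*(-1) + \frac{65536}{105625}*(-1) = -1 (each basis 2-blade squares to minus the product of its generators' squares); cross terms between blades sharing an index anticommute and cancel; the commuting (index-disjoint) pairs give grade-4 terms 2*c*c'*(blade product), which cancel blade by blade — \gamma_{1234}: \frac{4096}{105625} - \frac{4096}{105625} = 0 — confirming B is simple. So B^2 = -1.
B^2 = -1 — the series telescopes trigonometrically here: l = 1, alpha*l = - \frac{\pi}{3}, so exp(alpha B) = cos(- \frac{\pi}{3}) + (sin(- \frac{\pi}{3})/1)*B = \frac{1}{2} + (- \frac{\sqrt{3}}{2})*B.
Answer: \frac{1}{2} - \frac{4 \sqrt{3}}{325} \gamma_{12} + \frac{16 \sqrt{3}}{975} \gamma_{14} - \frac{96 \sqrt{3}}{325} \gamma_{23} + \frac{7 \sqrt{3}}{78} \gamma_{24} - \frac{128 \sqrt{3}}{325} \gamma_{34}


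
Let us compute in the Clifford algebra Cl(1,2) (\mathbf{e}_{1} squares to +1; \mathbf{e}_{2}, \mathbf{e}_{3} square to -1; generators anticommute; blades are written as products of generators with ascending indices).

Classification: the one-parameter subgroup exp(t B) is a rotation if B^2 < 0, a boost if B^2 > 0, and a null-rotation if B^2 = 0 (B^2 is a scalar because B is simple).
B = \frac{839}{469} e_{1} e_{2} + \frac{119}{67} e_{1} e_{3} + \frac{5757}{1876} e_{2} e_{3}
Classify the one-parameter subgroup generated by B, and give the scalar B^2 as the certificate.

B^2 term by term: the squares give (\frac{839}{469})^2*(e_{1} e_{2})^2 + (\frac{119}{67})^2*(e_{1} e_{3})^2 + (\frac{5757}{1876})^2*(e_{2} e_{3})^2 = \frac{703921}{219961}*(+1) + \frac{14161}{4489}*(+1) + \frac{33143049}{3519376}*(-1) = -\frac{49}{16} (each basis 2-blade squares to minus the product of its generators' squares); cross terms between blades sharing an index anticommute and cancel. So B^2 = -\frac{49}{16}.
Answer: rotation, certificate B^2 = -\frac{49}{16}. Check the certificate: B^2 = -\frac{49}{16}, and that sign is decisive whatever form B takes.


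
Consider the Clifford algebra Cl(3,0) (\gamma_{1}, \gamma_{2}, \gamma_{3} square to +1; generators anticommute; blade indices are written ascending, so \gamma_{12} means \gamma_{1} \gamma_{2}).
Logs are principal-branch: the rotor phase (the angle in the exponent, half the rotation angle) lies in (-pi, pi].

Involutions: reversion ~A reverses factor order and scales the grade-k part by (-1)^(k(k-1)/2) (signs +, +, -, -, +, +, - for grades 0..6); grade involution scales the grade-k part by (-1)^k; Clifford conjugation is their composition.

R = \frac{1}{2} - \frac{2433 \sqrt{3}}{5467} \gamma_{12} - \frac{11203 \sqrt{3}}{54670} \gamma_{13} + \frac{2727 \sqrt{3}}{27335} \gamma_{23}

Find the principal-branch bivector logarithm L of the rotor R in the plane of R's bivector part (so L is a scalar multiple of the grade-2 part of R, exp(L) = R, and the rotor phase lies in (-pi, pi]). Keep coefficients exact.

The scalar part of R is \frac{1}{2}, so the principal-branch rotor phase is pinned; divide the bivector part by its sine to get the unit plane — L is the phase times that plane.
Concretely: cos(phase) = \frac{1}{2} gives phase = ±\frac{\pi}{3}, and since phase/sin(phase) is even the sign is immaterial: L = (phase/sin(phase)) * <R>_2 = (\frac{2 \sqrt{3} \pi}{9}) * <R>_2.
Answer: - \frac{1622 \pi}{5467} \gamma_{12} - \frac{11203 \pi}{82005} \gamma_{13} + \frac{1818 \pi}{27335} \gamma_{23}


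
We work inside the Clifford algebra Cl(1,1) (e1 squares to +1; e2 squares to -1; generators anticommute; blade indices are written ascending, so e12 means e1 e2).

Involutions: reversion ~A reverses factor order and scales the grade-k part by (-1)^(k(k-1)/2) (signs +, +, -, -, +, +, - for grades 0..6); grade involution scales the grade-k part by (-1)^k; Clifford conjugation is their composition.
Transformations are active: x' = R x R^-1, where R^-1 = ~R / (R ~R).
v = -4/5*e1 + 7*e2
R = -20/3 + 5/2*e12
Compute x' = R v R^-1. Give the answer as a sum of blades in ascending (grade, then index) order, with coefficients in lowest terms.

~R = -20/3 - 5/2*e12, and R ~R = 1375/36, so R^-1 = ~R / (1375/36).
R v = -73/6*e1 - 134/3*e2
Answer: 1388/275*e1 + 2363/275*e2


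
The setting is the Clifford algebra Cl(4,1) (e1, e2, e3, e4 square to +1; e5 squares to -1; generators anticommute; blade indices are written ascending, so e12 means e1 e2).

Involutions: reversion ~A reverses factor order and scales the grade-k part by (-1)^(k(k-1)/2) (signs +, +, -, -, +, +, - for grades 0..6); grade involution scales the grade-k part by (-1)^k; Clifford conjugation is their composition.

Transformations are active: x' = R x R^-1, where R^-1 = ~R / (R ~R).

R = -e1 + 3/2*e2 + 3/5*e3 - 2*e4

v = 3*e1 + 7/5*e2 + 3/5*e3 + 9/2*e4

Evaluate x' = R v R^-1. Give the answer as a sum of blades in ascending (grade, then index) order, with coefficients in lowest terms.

~R = -e1 + 3/2*e2 + 3/5*e3 - 2*e4, and R ~R = 761/100, so R^-1 = ~R / (761/100).
R v = -477/50 - 59/10*e12 - 12/5*e13 + 3/2*e14 + 3/50*e23 + 191/20*e24 + 39/10*e34
Answer: -375/761*e1 - 19637/3805*e2 - 8007/3805*e3 + 783/1522*e4


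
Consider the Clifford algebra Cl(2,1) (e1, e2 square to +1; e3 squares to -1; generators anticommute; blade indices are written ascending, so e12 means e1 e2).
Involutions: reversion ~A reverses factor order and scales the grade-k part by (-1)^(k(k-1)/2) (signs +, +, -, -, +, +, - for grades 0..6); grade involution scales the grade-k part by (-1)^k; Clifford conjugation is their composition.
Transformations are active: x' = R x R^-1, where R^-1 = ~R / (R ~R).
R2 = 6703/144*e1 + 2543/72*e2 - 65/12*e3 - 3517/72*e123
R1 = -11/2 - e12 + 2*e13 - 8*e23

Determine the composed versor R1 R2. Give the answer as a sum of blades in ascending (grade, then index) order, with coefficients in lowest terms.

Distribute over the terms of R1 (each basis-blade product reordered to ascending indices, repeated generators contracted through their squares):
(-11/2) R2 = -73733/288*e1 - 27973/144*e2 + 715/24*e3 + 38687/144*e123
(-e12) R2 = -2543/72*e1 + 6703/144*e2 - 3517/72*e3 + 65/12*e123
(2*e13) R2 = 65/6*e1 + 3517/36*e2 - 6703/72*e3 - 2543/36*e123
(-8*e23) R2 = 3517/9*e1 - 130/3*e2 + 2543/9*e3 - 6703/18*e123
Summing the partial products and collecting blades:
Answer: 31759/288*e1 - 6721/72*e2 + 12269/72*e3 - 24329/144*e123


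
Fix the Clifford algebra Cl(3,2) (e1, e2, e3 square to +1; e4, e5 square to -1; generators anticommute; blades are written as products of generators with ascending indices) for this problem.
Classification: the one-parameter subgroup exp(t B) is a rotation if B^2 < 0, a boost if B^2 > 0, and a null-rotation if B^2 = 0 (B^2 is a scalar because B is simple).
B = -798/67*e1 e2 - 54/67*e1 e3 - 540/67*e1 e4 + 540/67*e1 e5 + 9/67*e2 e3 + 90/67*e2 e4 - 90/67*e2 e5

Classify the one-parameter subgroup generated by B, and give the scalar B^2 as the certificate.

B^2 term by term: the squares give (-798/67)^2*(e1 e2)^2 + (-54/67)^2*(e1 e3)^2 + (-540/67)^2*(e1 e4)^2 + (540/67)^2*(e1 e5)^2 + (9/67)^2*(e2 e3)^2 + (90/67)^2*(e2 e4)^2 + (-90/67)^2*(e2 e5)^2 = 636804/4489*(-1) + 2916/4489*(-1) + 291600/4489*(+1) + 291600/4489*(+1) + 81/4489*(-1) + 8100/4489*(+1) + 8100/4489*(+1) = -9 (each basis 2-blade squares to minus the product of its generators' squares); cross terms between blades sharing an index anticommute and cancel; the commuting (index-disjoint) pairs give grade-4 terms 2*c*c'*(blade product), which cancel blade by blade — e1 e2 e3 e4: 9720/4489 - 9720/4489 = 0; e1 e2 e3 e5: -9720/4489 + 9720/4489 = 0; e1 e2 e4 e5: -97200/4489 + 97200/4489 = 0 — confirming B is simple. So B^2 = -9.
Answer: rotation, certificate B^2 = -9. The scalar -9 is the complete invariant here: its sign names the subgroup type.


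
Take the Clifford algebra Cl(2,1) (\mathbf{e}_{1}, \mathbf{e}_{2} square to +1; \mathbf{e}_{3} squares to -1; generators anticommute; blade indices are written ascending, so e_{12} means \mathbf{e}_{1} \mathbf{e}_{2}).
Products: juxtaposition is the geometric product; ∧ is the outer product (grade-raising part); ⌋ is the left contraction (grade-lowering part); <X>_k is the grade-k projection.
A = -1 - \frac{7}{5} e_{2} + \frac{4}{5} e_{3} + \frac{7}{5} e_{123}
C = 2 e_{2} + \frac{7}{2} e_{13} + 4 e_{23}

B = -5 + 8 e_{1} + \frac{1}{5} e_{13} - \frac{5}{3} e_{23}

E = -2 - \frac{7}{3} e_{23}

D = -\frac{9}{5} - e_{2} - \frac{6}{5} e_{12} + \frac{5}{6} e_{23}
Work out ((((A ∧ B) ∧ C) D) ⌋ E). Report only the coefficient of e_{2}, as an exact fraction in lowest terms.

step 1: 5 - 8 e_{1} + 7 e_{2} - 4 e_{3} + \frac{56}{5} e_{12} - \frac{33}{5} e_{13} + \frac{5}{3} e_{23} - \frac{168}{25} e_{123}
step 2: 10 e_{2} - 16 e_{12} + \frac{35}{2} e_{13} + 28 e_{23} - \frac{433}{10} e_{123}
step 3: -\frac{88}{15} - \frac{97}{12} e_{1} - 18 e_{2} - \frac{1172}{75} e_{3} + \frac{2603}{60} e_{12} - \frac{818}{15} e_{13} - \frac{357}{5} e_{23} + \frac{2386}{25} e_{123}
step 4: \frac{535}{3} + \frac{8204}{225} e_{2} + 42 e_{3} + \frac{616}{45} e_{23}
Answer: \frac{8204}{225}


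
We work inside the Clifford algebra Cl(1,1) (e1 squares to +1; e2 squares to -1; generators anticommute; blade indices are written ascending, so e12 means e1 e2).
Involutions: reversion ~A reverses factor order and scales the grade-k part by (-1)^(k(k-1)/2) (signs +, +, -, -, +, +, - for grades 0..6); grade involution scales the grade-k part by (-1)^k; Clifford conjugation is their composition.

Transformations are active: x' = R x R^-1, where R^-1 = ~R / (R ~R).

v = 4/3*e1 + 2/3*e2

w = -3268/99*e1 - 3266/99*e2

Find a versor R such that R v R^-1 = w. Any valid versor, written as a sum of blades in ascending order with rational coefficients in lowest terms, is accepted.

Take R = v + w = -3136/99*e1 - 3200/99*e2. Because q(v) = q(w) = 4/3, conjugation by R sends v exactly to w.
Answer: -3136/99*e1 - 3200/99*e2


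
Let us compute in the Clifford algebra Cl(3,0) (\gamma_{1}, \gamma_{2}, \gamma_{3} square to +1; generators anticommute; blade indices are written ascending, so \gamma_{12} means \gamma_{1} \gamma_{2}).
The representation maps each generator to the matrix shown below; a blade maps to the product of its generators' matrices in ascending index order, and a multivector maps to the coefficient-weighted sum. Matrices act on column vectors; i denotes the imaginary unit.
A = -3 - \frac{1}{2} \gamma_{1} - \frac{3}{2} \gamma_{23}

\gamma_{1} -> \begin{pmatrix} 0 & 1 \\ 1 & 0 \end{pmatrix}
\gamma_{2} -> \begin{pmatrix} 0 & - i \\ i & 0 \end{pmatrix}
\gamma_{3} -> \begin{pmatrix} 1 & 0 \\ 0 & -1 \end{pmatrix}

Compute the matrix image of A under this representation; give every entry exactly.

Bivector images (products of the table entries): rho(\gamma_{23}) = rho(\gamma_{2})rho(\gamma_{3}) = \begin{pmatrix} 0 & i \\ i & 0 \end{pmatrix}.
M = (-3)*1 + (-\frac{1}{2})*rho(\gamma_{1}) + (-\frac{3}{2})*rho(\gamma_{23}), summed entrywise (1 is the identity matrix):
Answer: \begin{pmatrix} -3 & - \frac{1}{2} - \frac{3 i}{2} \\ - \frac{1}{2} - \frac{3 i}{2} & -3 \end{pmatrix}


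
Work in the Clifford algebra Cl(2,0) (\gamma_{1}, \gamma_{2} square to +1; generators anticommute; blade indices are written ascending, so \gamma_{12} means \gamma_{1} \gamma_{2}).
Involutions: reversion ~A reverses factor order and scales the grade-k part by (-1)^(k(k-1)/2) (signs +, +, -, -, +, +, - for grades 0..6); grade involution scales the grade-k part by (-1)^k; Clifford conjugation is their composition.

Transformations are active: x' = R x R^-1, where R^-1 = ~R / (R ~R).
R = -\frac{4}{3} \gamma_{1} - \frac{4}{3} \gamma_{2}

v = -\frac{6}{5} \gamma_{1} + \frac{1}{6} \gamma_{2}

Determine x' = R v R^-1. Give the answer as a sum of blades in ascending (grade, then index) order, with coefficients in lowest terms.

~R = -\frac{4}{3} \gamma_{1} - \frac{4}{3} \gamma_{2}, and R ~R = \frac{32}{9}, so R^-1 = ~R / (\frac{32}{9}).
R v = \frac{62}{45} - \frac{82}{45} \gamma_{12}
Answer: \frac{1}{6} \gamma_{1} - \frac{6}{5} \gamma_{2}


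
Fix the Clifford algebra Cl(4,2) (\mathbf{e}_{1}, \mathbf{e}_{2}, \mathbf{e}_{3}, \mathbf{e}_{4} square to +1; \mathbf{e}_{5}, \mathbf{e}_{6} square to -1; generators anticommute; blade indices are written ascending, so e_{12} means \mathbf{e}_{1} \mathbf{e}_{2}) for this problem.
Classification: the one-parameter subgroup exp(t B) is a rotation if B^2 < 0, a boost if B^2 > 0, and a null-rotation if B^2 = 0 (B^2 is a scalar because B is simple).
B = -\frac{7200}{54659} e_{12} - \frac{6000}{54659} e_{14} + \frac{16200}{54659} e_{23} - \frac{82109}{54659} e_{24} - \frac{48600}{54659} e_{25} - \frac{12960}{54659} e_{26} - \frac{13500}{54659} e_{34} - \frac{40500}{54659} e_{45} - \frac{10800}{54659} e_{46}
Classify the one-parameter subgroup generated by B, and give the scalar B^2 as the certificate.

B^2 term by term: the squares give (-\frac{7200}{54659})^2*(e_{12})^2 + (-\frac{6000}{54659})^2*(e_{14})^2 + (\frac{16200}{54659})^2*(e_{23})^2 + (-\frac{82109}{54659})^2*(e_{24})^2 + (-\frac{48600}{54659})^2*(e_{25})^2 + (-\frac{12960}{54659})^2*(e_{26})^2 + (-\frac{13500}{54659})^2*(e_{34})^2 + (-\frac{40500}{54659})^2*(e_{45})^2 + (-\frac{10800}{54659})^2*(e_{46})^2 = \frac{51840000}{2987606281}*(-1) + \frac{36000000}{2987606281}*(-1) + \frac{262440000}{2987606281}*(-1) + \frac{6741887881}{2987606281}*(-1) + \frac{2361960000}{2987606281}*(+1) + \frac{167961600}{2987606281}*(+1) + \frac{182250000}{2987606281}*(-1) + \frac{1640250000}{2987606281}*(+1) + \frac{116640000}{2987606281}*(+1) = -1 (each basis 2-blade squares to minus the product of its generators' squares); cross terms between blades sharing an index anticommute and cancel; the commuting (index-disjoint) pairs give grade-4 terms 2*c*c'*(blade product), which cancel blade by blade — e_{1234}: \frac{194400000}{2987606281} - \frac{194400000}{2987606281} = 0; e_{1245}: \frac{583200000}{2987606281} - \frac{583200000}{2987606281} = 0; e_{1246}: \frac{155520000}{2987606281} - \frac{155520000}{2987606281} = 0; e_{2345}: -\frac{1312200000}{2987606281} + \frac{1312200000}{2987606281} = 0; e_{2346}: -\frac{349920000}{2987606281} + \frac{349920000}{2987606281} = 0; e_{2456}: -\frac{1049760000}{2987606281} + \frac{1049760000}{2987606281} = 0 — confirming B is simple. So B^2 = -1.
Answer: rotation, certificate B^2 = -1. Key observation: B^2 = -1 is a conjugation invariant, so its sign decides the class regardless of the surface form of B.


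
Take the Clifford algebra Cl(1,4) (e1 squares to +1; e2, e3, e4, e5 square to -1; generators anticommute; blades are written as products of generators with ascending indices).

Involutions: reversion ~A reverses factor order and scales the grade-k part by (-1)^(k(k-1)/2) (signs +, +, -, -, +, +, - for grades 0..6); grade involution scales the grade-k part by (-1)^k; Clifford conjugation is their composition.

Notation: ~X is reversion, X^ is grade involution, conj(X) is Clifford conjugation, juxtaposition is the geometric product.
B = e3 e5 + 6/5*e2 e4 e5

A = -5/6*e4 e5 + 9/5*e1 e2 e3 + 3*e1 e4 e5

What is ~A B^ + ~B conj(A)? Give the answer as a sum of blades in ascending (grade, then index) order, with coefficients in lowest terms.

first term: e2 - 18/5*e1 e2 - 5/6*e3 e4 + 9/5*e1 e2 e5 + 3*e1 e3 e4 + 54/25*e1 e3 e4 e5
second term: e2 - 18/5*e1 e2 - 5/6*e3 e4 - 9/5*e1 e2 e5 - 3*e1 e3 e4 - 54/25*e1 e3 e4 e5
Answer: 2*e2 - 36/5*e1 e2 - 5/3*e3 e4


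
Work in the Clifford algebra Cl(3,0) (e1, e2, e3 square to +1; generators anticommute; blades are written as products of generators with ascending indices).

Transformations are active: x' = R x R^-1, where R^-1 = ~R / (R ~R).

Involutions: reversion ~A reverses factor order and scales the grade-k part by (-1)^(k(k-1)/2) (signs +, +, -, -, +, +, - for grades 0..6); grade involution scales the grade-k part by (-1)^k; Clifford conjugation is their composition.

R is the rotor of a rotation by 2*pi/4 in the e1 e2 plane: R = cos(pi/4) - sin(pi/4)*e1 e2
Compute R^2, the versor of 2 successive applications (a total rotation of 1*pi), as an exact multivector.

Half-angle bookkeeping: 2 applications in e1 e2 add up to rotor phase 2*pi/4 = pi/2, so R^2 = cos(pi/2) - sin(pi/2)*e1 e2.
cos(pi/2) = 0 and sin(pi/2) = 1, so R^2 = -e1 e2. The net rotation is 1*pi; the rotor keeps the half-angle phase exactly.
Answer: -e1 e2


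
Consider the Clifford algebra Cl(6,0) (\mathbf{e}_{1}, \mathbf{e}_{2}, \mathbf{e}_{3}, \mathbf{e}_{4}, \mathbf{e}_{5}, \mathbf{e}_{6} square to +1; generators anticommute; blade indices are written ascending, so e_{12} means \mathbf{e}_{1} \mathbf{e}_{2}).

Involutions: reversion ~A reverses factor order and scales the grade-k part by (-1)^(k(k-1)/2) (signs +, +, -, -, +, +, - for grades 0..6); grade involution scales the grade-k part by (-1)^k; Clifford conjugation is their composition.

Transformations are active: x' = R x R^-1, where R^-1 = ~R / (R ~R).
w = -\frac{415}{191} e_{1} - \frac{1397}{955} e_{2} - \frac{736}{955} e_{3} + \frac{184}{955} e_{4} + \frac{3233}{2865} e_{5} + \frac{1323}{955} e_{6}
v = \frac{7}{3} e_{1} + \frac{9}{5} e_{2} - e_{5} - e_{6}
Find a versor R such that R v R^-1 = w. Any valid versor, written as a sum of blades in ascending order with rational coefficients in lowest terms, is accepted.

Key observation: q(v) = q(w) = \frac{2404}{225} (sandwiches preserve the norm), so R = v + w = \frac{92}{573} e_{1} + \frac{322}{955} e_{2} - \frac{736}{955} e_{3} + \frac{184}{955} e_{4} + \frac{368}{2865} e_{5} + \frac{368}{955} e_{6} works whenever it is invertible — the component of v along it is kept and (v - w)/2 reverses, sending v to w.
Answer: \frac{92}{573} e_{1} + \frac{322}{955} e_{2} - \frac{736}{955} e_{3} + \frac{184}{955} e_{4} + \frac{368}{2865} e_{5} + \frac{368}{955} e_{6}


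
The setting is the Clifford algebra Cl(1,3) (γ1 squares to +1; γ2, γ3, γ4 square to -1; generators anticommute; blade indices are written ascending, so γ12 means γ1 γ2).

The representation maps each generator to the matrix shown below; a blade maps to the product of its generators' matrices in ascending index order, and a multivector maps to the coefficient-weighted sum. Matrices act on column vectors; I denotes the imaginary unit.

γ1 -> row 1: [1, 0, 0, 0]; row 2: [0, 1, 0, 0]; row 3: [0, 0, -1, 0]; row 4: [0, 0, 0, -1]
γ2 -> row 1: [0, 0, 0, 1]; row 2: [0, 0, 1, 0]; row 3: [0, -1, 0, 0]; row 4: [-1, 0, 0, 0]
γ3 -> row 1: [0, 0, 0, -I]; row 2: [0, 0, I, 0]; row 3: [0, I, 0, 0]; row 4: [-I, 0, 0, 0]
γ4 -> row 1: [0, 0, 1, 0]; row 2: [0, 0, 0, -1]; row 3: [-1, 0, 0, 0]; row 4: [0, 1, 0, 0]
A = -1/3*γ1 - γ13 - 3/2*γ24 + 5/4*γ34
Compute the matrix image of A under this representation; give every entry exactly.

Bivector images (products of the table entries): rho(γ13) = rho(γ1)rho(γ3) = row 1: [0, 0, 0, -I]; row 2: [0, 0, I, 0]; row 3: [0, -I, 0, 0]; row 4: [I, 0, 0, 0]; rho(γ24) = rho(γ2)rho(γ4) = row 1: [0, 1, 0, 0]; row 2: [-1, 0, 0, 0]; row 3: [0, 0, 0, 1]; row 4: [0, 0, -1, 0]; rho(γ34) = rho(γ3)rho(γ4) = row 1: [0, -I, 0, 0]; row 2: [-I, 0, 0, 0]; row 3: [0, 0, 0, -I]; row 4: [0, 0, -I, 0].
M = (-1/3)*rho(γ1) + (-1)*rho(γ13) + (-3/2)*rho(γ24) + (5/4)*rho(γ34), summed entrywise:
Answer: row 1: [-1/3, -3/2 - 5*I/4, 0, I]; row 2: [3/2 - 5*I/4, -1/3, -I, 0]; row 3: [0, I, 1/3, -3/2 - 5*I/4]; row 4: [-I, 0, 3/2 - 5*I/4, 1/3]


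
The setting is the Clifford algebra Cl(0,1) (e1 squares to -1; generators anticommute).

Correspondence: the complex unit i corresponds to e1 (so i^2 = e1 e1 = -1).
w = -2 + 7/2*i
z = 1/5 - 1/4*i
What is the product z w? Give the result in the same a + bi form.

In blades: z = 1/5 - 1/4*e1, w = -2 + 7/2*e1.
Distribute z over w term by term (generator squares from the signature, products reordered to ascending indices): (1/5)*w = -2/5 + 7/10*e1; (-1/4*e1)*w = 7/8 + 1/2*e1.
Sum: 19/40 + 6/5*e1; translating back through the correspondence:
Answer: 19/40 + 6/5*i


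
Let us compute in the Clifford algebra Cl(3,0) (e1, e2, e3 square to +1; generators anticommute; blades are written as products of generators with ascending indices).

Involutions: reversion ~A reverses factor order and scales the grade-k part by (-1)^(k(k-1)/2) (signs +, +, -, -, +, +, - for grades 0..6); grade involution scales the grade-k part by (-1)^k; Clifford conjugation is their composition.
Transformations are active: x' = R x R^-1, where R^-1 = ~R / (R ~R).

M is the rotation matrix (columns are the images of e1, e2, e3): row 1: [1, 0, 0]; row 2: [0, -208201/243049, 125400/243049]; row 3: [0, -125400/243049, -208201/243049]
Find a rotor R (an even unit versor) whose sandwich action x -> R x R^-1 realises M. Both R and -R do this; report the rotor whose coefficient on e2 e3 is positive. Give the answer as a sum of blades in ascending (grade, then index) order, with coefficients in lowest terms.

Method: write R = a + b12*e1 e2 + b13*e1 e3 + b23*e2 e3 with a^2 + b12^2 + b13^2 + b23^2 = 1 (so R^-1 = ~R). Expanding the columns R e_j ~R gives tr M = 4a^2 - 1 and, from the antisymmetric part, M21 - M12 = -4a*b12, M13 - M31 = 4a*b13, M32 - M23 = -4a*b23.
Here tr M = -173353/243049, so a^2 = (1 + tr M)/4 = 17424/243049 and a = ±132/493. Taking a = 132/493: M21 - M12 = 0, M13 - M31 = 0, M32 - M23 = -250800/243049, giving b12 = 0, b13 = 0, b23 = 475/493, i.e. R = 132/493 + 475/493*e2 e3.
Its e2 e3 coefficient is already positive.
Answer: 132/493 + 475/493*e2 e3. Uniqueness: Spin(3) -> SO(3) maps R and -R to the same rotation of trace -173353/243049; fixing the sign of the e2 e3 coefficient removes the ambiguity.


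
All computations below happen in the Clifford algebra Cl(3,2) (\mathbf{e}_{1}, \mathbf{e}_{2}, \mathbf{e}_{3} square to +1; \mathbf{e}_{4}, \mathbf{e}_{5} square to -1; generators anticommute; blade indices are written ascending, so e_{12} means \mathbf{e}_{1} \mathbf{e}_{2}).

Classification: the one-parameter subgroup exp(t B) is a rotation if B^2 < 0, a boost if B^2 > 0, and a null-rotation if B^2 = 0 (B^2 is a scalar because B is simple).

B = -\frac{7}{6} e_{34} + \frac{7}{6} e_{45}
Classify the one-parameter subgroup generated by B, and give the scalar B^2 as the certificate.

B^2 term by term: the squares give (-\frac{7}{6})^2*(e_{34})^2 + (\frac{7}{6})^2*(e_{45})^2 = \frac{49}{36}*(+1) + \frac{49}{36}*(-1) = 0 (each basis 2-blade squares to minus the product of its generators' squares); cross terms between blades sharing an index anticommute and cancel. So B^2 = 0.
Answer: null-rotation, certificate B^2 = 0. Because 0 is invariant under every versor sandwich, the classification follows from its sign alone.


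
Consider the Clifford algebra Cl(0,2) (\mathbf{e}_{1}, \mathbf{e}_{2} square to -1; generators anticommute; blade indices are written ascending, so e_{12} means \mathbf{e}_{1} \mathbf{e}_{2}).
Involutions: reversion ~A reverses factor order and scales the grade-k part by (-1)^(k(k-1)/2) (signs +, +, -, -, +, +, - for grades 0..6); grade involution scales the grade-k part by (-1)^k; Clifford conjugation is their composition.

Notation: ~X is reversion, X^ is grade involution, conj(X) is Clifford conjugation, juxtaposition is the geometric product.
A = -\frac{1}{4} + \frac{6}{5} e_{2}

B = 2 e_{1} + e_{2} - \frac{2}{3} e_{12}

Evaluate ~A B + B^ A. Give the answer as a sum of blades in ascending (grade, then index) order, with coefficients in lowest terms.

first term: -\frac{6}{5} - \frac{13}{10} e_{1} - \frac{1}{4} e_{2} - \frac{67}{30} e_{12}
second term: \frac{6}{5} + \frac{13}{10} e_{1} + \frac{1}{4} e_{2} - \frac{67}{30} e_{12}
Answer: -\frac{67}{15} e_{12}


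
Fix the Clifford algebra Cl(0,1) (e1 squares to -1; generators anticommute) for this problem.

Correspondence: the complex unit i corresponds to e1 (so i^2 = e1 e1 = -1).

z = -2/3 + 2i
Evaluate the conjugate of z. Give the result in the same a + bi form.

In blades: z = -2/3 + 2*e1.
Conjugation here is Clifford conjugation: the scalar is fixed and the grade-1 and grade-2 blades all flip sign, giving -2/3 - 2*e1; translating back:
Answer: -2/3 - 2i


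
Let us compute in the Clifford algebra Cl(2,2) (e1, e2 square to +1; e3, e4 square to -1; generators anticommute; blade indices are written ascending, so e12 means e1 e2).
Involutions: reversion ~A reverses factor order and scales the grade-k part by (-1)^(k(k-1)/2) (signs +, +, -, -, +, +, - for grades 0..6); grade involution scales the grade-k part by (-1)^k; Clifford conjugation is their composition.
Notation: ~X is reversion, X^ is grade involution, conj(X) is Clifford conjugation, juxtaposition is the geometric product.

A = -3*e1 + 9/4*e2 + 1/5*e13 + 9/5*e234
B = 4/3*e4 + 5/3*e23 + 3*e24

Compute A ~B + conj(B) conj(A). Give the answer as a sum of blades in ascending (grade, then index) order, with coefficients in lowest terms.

first term: 33/20*e3 - 39/4*e4 - 1/3*e12 - 4*e14 - 12/5*e23 + 3*e24 + 5*e123 + 9*e124 + 4/15*e134 + 3/5*e1234
second term: 33/20*e3 - 39/4*e4 - 1/3*e12 + 4*e14 + 12/5*e23 - 3*e24 - 5*e123 - 9*e124 + 4/15*e134 - 3/5*e1234
Answer: 33/10*e3 - 39/2*e4 - 2/3*e12 + 8/15*e134
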